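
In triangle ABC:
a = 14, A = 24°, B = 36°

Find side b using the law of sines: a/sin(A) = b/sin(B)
a/sin(A) = b/sin(B)  ⇒  b = a·sin(B)/sin(A) = 14·sin(36°)/sin(24°)
sin(36°) ≈ 0.587785, sin(24°) ≈ 0.406737
b ≈ 14·0.587785/0.406737 ≈ 8.22899/0.406737 ≈ 20.2317

b = 20.23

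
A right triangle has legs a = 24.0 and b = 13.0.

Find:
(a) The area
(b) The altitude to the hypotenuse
(a) The legs are perpendicular, so Area = ½·a·b = ½·24.0·13.0 = ½·312 = 156
(b) Hypotenuse c = √(a² + b²) = √(576 + 169) = √745 ≈ 27.2947
    Area = ½·c·h_c  ⇒  h_c = 2·Area/c = 312/27.2947 ≈ 11.4308

Area = 156, h_c = 11.43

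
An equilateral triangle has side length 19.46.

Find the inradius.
r = Area/s with s the semi-perimeter.
Area = (√3/4)·19.46² = (√3/4)·378.6916 ≈ 0.433013·378.6916 ≈ 163.978
s = 3·19.46/2 = 29.19
r ≈ 163.978/29.19 ≈ 5.61762
(Equivalently r = side/(2√3) = 19.46/3.4641 ≈ 5.61762.)

r = 5.618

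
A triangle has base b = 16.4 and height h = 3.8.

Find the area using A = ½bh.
A = ½·b·h = ½·16.4·3.8 = ½·62.32 = 31.16

Area = 31.16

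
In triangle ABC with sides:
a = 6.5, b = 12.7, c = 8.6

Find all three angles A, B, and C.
Law of cosines for each angle (a² = 42.25, b² = 161.29, c² = 73.96):
cos(A) = (b² + c² − a²)/(2bc) = (161.29 + 73.96 − 42.25)/(2·12.7·8.6) = 193/218.44 ≈ 0.883538  ⇒  A ≈ 27.9279°
cos(B) = (a² + c² − b²)/(2ac) = (42.25 + 73.96 − 161.29)/(2·6.5·8.6) = -45.08/111.8 ≈ -0.40322  ⇒  B ≈ 113.78°
cos(C) = (a² + b² − c²)/(2ab) = (42.25 + 161.29 − 73.96)/(2·6.5·12.7) = 129.58/165.1 ≈ 0.784858  ⇒  C ≈ 38.2925°
Check: A + B + C ≈ 180°

A = 27.93°, B = 113.8°, C = 38.29°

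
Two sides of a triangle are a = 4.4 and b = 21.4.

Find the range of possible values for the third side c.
Triangle inequality: |a − b| < c < a + b
|a − b| = |4.4 − 21.4| = 17
a + b = 4.4 + 21.4 = 25.8

17 < c < 25.8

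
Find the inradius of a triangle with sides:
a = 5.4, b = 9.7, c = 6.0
r = Area/s where s is the semi-perimeter.
s = (5.4 + 9.7 + 6.0)/2 = 21.1/2 = 10.55
Area = √(s(s−a)(s−b)(s−c)) = √(10.55·5.15·0.85·4.55) ≈ √210.131 ≈ 14.4959
r ≈ 14.4959/10.55 ≈ 1.37402

r = 1.374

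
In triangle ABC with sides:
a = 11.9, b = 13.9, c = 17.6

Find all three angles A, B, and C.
Law of cosines for each angle (a² = 141.61, b² = 193.21, c² = 309.76):
cos(A) = (b² + c² − a²)/(2bc) = (193.21 + 309.76 − 141.61)/(2·13.9·17.6) = 361.36/489.28 ≈ 0.738555  ⇒  A ≈ 42.3916°
cos(B) = (a² + c² − b²)/(2ac) = (141.61 + 309.76 − 193.21)/(2·11.9·17.6) = 258.16/418.88 ≈ 0.61631  ⇒  B ≈ 51.9528°
cos(C) = (a² + b² − c²)/(2ab) = (141.61 + 193.21 − 309.76)/(2·11.9·13.9) = 25.06/330.82 ≈ 0.0757512  ⇒  C ≈ 85.6556°
Check: A + B + C ≈ 180°

A = 42.39°, B = 51.95°, C = 85.66°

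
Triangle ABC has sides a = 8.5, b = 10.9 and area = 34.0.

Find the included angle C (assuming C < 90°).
Area = ½·a·b·sin(C)  ⇒  sin(C) = 2·Area/(a·b) = 2·34.0/(8.5·10.9) = 68/92.65 ≈ 0.733945
C = arcsin(0.733945) ≈ 47.2181° (taking the acute solution since C < 90°)

C = 47.22°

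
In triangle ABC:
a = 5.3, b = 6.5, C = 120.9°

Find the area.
Two sides and the included angle (SAS): A = ½·a·b·sin(C) = ½·5.3·6.5·sin(120.9°)
sin(120.9°) ≈ 0.858065
A ≈ ½·34.45·0.858065 = 17.225·0.858065 ≈ 14.7802

Area = 14.78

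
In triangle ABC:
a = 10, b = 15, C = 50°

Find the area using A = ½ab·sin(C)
A = ½·a·b·sin(C) = ½·10·15·sin(50°)
sin(50°) ≈ 0.766044
A ≈ ½·150·0.766044 = 75·0.766044 ≈ 57.4533

Area = 57.45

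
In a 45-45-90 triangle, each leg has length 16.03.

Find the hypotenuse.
In a 45-45-90 triangle the sides are in ratio 1 : 1 : √2, so hypotenuse = leg·√2.
Hypotenuse = 16.03·√2 ≈ 16.03·1.41421 ≈ 22.6698

Hypotenuse = 16.03√2 = 22.67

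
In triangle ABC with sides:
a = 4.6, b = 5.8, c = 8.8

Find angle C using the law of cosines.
c² = a² + b² − 2ab·cos(C)  ⇒  cos(C) = (a² + b² − c²)/(2ab)
cos(C) = (4.6² + 5.8² − 8.8²)/(2·4.6·5.8) = (21.16 + 33.64 − 77.44)/53.36 = -22.64/53.36 ≈ -0.424288
C = arccos(-0.424288) ≈ 115.106°

C = 115.1°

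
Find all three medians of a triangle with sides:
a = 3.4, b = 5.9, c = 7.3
Median formula: m_a = ½√(2b² + 2c² − a²) (and cyclically). a² = 11.56, b² = 34.81, c² = 53.29.
m_a = ½√(2·34.81 + 2·53.29 − 11.56) = ½√164.64 ≈ ½·12.8312 ≈ 6.41561
m_b = ½√(2·11.56 + 2·53.29 − 34.81) = ½√94.89 ≈ ½·9.74115 ≈ 4.87057
m_c = ½√(2·11.56 + 2·34.81 − 53.29) = ½√39.45 ≈ ½·6.28092 ≈ 3.14046

m_a = 6.416, m_b = 4.871, m_c = 3.14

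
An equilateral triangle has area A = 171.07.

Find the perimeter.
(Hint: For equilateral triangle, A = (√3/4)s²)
A = (√3/4)s²  ⇒  s² = 4A/√3 = 4·171.07/√3 = 684.28/1.73205 ≈ 395.069
s ≈ √395.069 ≈ 19.8763
Perimeter = 3s ≈ 3·19.8763 ≈ 59.629

Perimeter = 59.63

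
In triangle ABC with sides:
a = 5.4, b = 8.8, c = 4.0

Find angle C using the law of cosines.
c² = a² + b² − 2ab·cos(C)  ⇒  cos(C) = (a² + b² − c²)/(2ab)
cos(C) = (5.4² + 8.8² − 4.0²)/(2·5.4·8.8) = (29.16 + 77.44 − 16)/95.04 = 90.6/95.04 ≈ 0.953283
C = arccos(0.953283) ≈ 17.5825°

C = 17.58°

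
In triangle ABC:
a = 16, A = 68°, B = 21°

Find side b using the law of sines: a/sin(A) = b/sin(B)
a/sin(A) = b/sin(B)  ⇒  b = a·sin(B)/sin(A) = 16·sin(21°)/sin(68°)
sin(21°) ≈ 0.358368, sin(68°) ≈ 0.927184
b ≈ 16·0.358368/0.927184 ≈ 5.73389/0.927184 ≈ 6.1842

b = 6.184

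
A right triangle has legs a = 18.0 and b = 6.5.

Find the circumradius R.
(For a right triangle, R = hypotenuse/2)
Hypotenuse c = √(a² + b²) = √(324 + 42.25) = √366.25 ≈ 19.1377
R = c/2 ≈ 19.1377/2 ≈ 9.56883

R = 9.569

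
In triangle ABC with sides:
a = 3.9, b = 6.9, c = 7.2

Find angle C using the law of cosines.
c² = a² + b² − 2ab·cos(C)  ⇒  cos(C) = (a² + b² − c²)/(2ab)
cos(C) = (3.9² + 6.9² − 7.2²)/(2·3.9·6.9) = (15.21 + 47.61 − 51.84)/53.82 = 10.98/53.82 ≈ 0.204013
C = arccos(0.204013) ≈ 78.2283°

C = 78.23°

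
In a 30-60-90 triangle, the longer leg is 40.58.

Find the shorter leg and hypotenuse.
In a 30-60-90 triangle the sides are in ratio 1 : √3 : 2, so short leg = long leg/√3 and hypotenuse = 2·(short leg).
Short leg = 40.58/√3 ≈ 40.58/1.73205 ≈ 23.4289
Hypotenuse = 2·23.4289 ≈ 46.8577

Short leg = 23.43, Hypotenuse = 46.86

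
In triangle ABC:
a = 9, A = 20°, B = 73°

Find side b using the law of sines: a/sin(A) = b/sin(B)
a/sin(A) = b/sin(B)  ⇒  b = a·sin(B)/sin(A) = 9·sin(73°)/sin(20°)
sin(73°) ≈ 0.956305, sin(20°) ≈ 0.34202
b ≈ 9·0.956305/0.34202 ≈ 8.60674/0.34202 ≈ 25.1644

b = 25.16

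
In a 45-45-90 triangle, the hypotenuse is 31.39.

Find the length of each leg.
In a 45-45-90 triangle hypotenuse = leg·√2, so leg = hypotenuse/√2.
Leg = 31.39/√2 ≈ 31.39/1.41421 ≈ 22.1961

Each leg = 22.2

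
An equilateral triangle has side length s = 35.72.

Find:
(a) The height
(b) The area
(a) The height splits the triangle into two 30-60-90 halves: h = s·√3/2 = 35.72·1.73205/2 ≈ 61.8689/2 ≈ 30.9344
(b) Area = (√3/4)·s² = (√3/4)·35.72² = (√3/4)·1275.9184 ≈ 0.433013·1275.9184 ≈ 552.489

Height = 30.93, Area = 552.5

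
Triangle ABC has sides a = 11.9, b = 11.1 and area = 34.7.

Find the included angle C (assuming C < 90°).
Area = ½·a·b·sin(C)  ⇒  sin(C) = 2·Area/(a·b) = 2·34.7/(11.9·11.1) = 69.4/132.09 ≈ 0.525399
C = arcsin(0.525399) ≈ 31.6951° (taking the acute solution since C < 90°)

C = 31.7°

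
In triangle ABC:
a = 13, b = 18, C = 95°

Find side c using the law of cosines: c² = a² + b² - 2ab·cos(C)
c² = 13² + 18² − 2·13·18·cos(95°)
cos(95°) ≈ -0.0871557
c² ≈ 169 + 324 − 468·(-0.0871557) ≈ 493 + 40.7889 ≈ 533.789
c ≈ √533.789 ≈ 23.1039

c = 23.1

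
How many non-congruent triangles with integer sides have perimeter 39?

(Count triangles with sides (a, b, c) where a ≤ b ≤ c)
Let a ≤ b ≤ c with a + b + c = 39. The only binding inequality is a + b > c, i.e. 39 − c > c, so c < 39/2; and c ≥ 39/3 since c is the largest side.
So 13 ≤ c ≤ 19. For each c, b runs from ⌈(39 − c)/2⌉ up to c (then a = 39 − b − c satisfies 1 ≤ a ≤ b automatically), giving c − ⌈(39 − c)/2⌉ + 1 choices.
Summing over c: 1 + 2 + 4 + 5 + 7 + 8 + 10 = 37
Check (closed form: nearest integer to p²/48 for even p, (p+3)²/48 for odd p): (39+3)²/48 = 42²/48 = 1764/48 ≈ 36.75 → 37

37 triangles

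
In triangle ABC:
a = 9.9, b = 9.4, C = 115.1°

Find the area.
Two sides and the included angle (SAS): A = ½·a·b·sin(C) = ½·9.9·9.4·sin(115.1°)
sin(115.1°) ≈ 0.905569
A ≈ ½·93.06·0.905569 = 46.53·0.905569 ≈ 42.1361

Area = 42.14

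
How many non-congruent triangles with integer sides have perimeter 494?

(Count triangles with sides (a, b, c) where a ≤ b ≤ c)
Let a ≤ b ≤ c with a + b + c = 494. The only binding inequality is a + b > c, i.e. 494 − c > c, so c < 494/2; and c ≥ 494/3 since c is the largest side.
So 165 ≤ c ≤ 246. For each c, b runs from ⌈(494 − c)/2⌉ up to c (then a = 494 − b − c satisfies 1 ≤ a ≤ b automatically), giving c − ⌈(494 − c)/2⌉ + 1 choices.
Summing over c: 1 + 3 + 4 + 6 + … + 121 + 123  (82 terms, c = 165, …, 246) = 5084
Check (closed form: nearest integer to p²/48 for even p, (p+3)²/48 for odd p): 494²/48 = 244036/48 ≈ 5084.08 → 5084

5084 triangles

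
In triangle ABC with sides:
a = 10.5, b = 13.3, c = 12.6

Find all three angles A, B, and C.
Law of cosines for each angle (a² = 110.25, b² = 176.89, c² = 158.76):
cos(A) = (b² + c² − a²)/(2bc) = (176.89 + 158.76 − 110.25)/(2·13.3·12.6) = 225.4/335.16 ≈ 0.672515  ⇒  A ≈ 47.7386°
cos(B) = (a² + c² − b²)/(2ac) = (110.25 + 158.76 − 176.89)/(2·10.5·12.6) = 92.12/264.6 ≈ 0.348148  ⇒  B ≈ 69.6259°
cos(C) = (a² + b² − c²)/(2ab) = (110.25 + 176.89 − 158.76)/(2·10.5·13.3) = 128.38/279.3 ≈ 0.459649  ⇒  C ≈ 62.6355°
Check: A + B + C ≈ 180°

A = 47.74°, B = 69.63°, C = 62.64°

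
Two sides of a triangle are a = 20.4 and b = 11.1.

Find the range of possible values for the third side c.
Triangle inequality: |a − b| < c < a + b
|a − b| = |20.4 − 11.1| = 9.3
a + b = 20.4 + 11.1 = 31.5

9.3 < c < 31.5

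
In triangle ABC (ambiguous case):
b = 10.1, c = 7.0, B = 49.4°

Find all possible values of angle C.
b/sin(B) = c/sin(C)  ⇒  sin(C) = c·sin(B)/b = 7.0·sin(49.4°)/10.1
sin(49.4°) ≈ 0.759271
sin(C) ≈ 7.0·0.759271/10.1 ≈ 5.3149/10.1 ≈ 0.526228
Candidate 1: C₁ = arcsin(0.526228) ≈ 31.7509°  →  A = 180° − 49.4° − 31.7509° ≈ 98.8491° > 0, valid
Candidate 2: C₂ = 180° − C₁ ≈ 148.249°  →  A = 180° − 49.4° − 148.249° ≈ -17.6491° ≤ 0, not a valid triangle

C = 31.75° (one solution)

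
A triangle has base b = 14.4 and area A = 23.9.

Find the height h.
A = ½·b·h  ⇒  h = 2A/b = 2·23.9/14.4 = 47.8/14.4 ≈ 3.31944

h = 3.319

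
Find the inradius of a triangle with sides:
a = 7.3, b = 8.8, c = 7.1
r = Area/s where s is the semi-perimeter.
s = (7.3 + 8.8 + 7.1)/2 = 23.2/2 = 11.6
Area = √(s(s−a)(s−b)(s−c)) = √(11.6·4.3·2.8·4.5) ≈ √628.488 ≈ 25.0697
r ≈ 25.0697/11.6 ≈ 2.16118

r = 2.161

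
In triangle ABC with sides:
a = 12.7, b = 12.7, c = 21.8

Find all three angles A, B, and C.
Law of cosines for each angle (a² = 161.29, b² = 161.29, c² = 475.24):
cos(A) = (b² + c² − a²)/(2bc) = (161.29 + 475.24 − 161.29)/(2·12.7·21.8) = 475.24/553.72 ≈ 0.858268  ⇒  A ≈ 30.8774°
cos(B) = (a² + c² − b²)/(2ac) = (161.29 + 475.24 − 161.29)/(2·12.7·21.8) = 475.24/553.72 ≈ 0.858268  ⇒  B ≈ 30.8774°
cos(C) = (a² + b² − c²)/(2ab) = (161.29 + 161.29 − 475.24)/(2·12.7·12.7) = -152.66/322.58 ≈ -0.473247  ⇒  C ≈ 118.245°
Check: A + B + C ≈ 180°

A = 30.88°, B = 30.88°, C = 118.2°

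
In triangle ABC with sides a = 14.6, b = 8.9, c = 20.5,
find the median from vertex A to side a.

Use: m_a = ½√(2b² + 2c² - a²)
m_a = ½√(2·8.9² + 2·20.5² − 14.6²) = ½√(2·79.21 + 2·420.25 − 213.16) = ½√(158.42 + 840.5 − 213.16) = ½√785.76
√785.76 ≈ 28.0314, so m_a ≈ 14.0157

m_a = 14.02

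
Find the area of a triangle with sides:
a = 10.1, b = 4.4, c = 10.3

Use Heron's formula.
s = (10.1 + 4.4 + 10.3)/2 = 24.8/2 = 12.4
s − a = 2.3, s − b = 8, s − c = 2.1
s(s−a)(s−b)(s−c) = 12.4·2.3·8·2.1 ≈ 479.136
Area = √479.136 ≈ 21.8892

Area = 21.89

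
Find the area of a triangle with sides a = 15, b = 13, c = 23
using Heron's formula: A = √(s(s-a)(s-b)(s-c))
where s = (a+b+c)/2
s = (15 + 13 + 23)/2 = 51/2 = 25.5
s − a = 10.5, s − b = 12.5, s − c = 2.5
s(s−a)(s−b)(s−c) = 25.5·10.5·12.5·2.5 = 8367.1875
Area = √8367.1875 ≈ 91.4723

s = 25.5, Area = 91.47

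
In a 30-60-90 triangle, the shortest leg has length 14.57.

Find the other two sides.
In a 30-60-90 triangle the sides are in ratio 1 : √3 : 2 (short leg : long leg : hypotenuse).
Long leg = 14.57·√3 ≈ 14.57·1.73205 ≈ 25.236
Hypotenuse = 2·14.57 = 29.14

Long leg = 14.57√3 = 25.24, Hypotenuse = 29.14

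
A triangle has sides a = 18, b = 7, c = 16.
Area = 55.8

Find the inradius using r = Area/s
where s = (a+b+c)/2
s = (18 + 7 + 16)/2 = 41/2 = 20.5
r = Area/s = 55.8/20.5 ≈ 2.72195

r = 2.722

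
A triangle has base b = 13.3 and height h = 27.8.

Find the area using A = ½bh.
A = ½·b·h = ½·13.3·27.8 = ½·369.74 = 184.87

Area = 184.87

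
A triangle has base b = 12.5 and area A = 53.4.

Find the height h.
A = ½·b·h  ⇒  h = 2A/b = 2·53.4/12.5 = 106.8/12.5 ≈ 8.544

h = 8.544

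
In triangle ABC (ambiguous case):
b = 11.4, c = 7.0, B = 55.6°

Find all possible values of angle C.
b/sin(B) = c/sin(C)  ⇒  sin(C) = c·sin(B)/b = 7.0·sin(55.6°)/11.4
sin(55.6°) ≈ 0.825113
sin(C) ≈ 7.0·0.825113/11.4 ≈ 5.77579/11.4 ≈ 0.506649
Candidate 1: C₁ = arcsin(0.506649) ≈ 30.4409°  →  A = 180° − 55.6° − 30.4409° ≈ 93.9591° > 0, valid
Candidate 2: C₂ = 180° − C₁ ≈ 149.559°  →  A = 180° − 55.6° − 149.559° ≈ -25.1591° ≤ 0, not a valid triangle

C = 30.44° (one solution)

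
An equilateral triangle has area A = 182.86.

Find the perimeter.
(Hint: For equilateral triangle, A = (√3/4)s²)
A = (√3/4)s²  ⇒  s² = 4A/√3 = 4·182.86/√3 = 731.44/1.73205 ≈ 422.297
s ≈ √422.297 ≈ 20.5499
Perimeter = 3s ≈ 3·20.5499 ≈ 61.6496

Perimeter = 61.65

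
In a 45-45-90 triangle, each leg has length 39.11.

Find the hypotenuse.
In a 45-45-90 triangle the sides are in ratio 1 : 1 : √2, so hypotenuse = leg·√2.
Hypotenuse = 39.11·√2 ≈ 39.11·1.41421 ≈ 55.3099

Hypotenuse = 39.11√2 = 55.31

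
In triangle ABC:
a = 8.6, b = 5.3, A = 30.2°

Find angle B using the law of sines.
a/sin(A) = b/sin(B)  ⇒  sin(B) = b·sin(A)/a = 5.3·sin(30.2°)/8.6
sin(30.2°) ≈ 0.50302
sin(B) ≈ 5.3·0.50302/8.6 ≈ 2.66601/8.6 ≈ 0.310001
B = arcsin(0.310001) ≈ 18.0593°
(Since b ≤ a we need B ≤ A, so the obtuse alternative 180° − 18.0593° ≈ 161.941° is rejected.)

B = 18.06°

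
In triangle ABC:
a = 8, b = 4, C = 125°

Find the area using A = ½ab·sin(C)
A = ½·a·b·sin(C) = ½·8·4·sin(125°)
sin(125°) ≈ 0.819152
A ≈ ½·32·0.819152 = 16·0.819152 ≈ 13.1064

Area = 13.11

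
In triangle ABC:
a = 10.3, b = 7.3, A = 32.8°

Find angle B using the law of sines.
a/sin(A) = b/sin(B)  ⇒  sin(B) = b·sin(A)/a = 7.3·sin(32.8°)/10.3
sin(32.8°) ≈ 0.541708
sin(B) ≈ 7.3·0.541708/10.3 ≈ 3.95447/10.3 ≈ 0.383929
B = arcsin(0.383929) ≈ 22.5773°
(Since b ≤ a we need B ≤ A, so the obtuse alternative 180° − 22.5773° ≈ 157.423° is rejected.)

B = 22.58°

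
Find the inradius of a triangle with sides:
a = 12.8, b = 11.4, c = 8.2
r = Area/s where s is the semi-perimeter.
s = (12.8 + 11.4 + 8.2)/2 = 32.4/2 = 16.2
Area = √(s(s−a)(s−b)(s−c)) = √(16.2·3.4·4.8·8) ≈ √2115.07 ≈ 45.9899
r ≈ 45.9899/16.2 ≈ 2.83888

r = 2.839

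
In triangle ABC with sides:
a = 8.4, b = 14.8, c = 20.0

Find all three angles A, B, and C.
Law of cosines for each angle (a² = 70.56, b² = 219.04, c² = 400):
cos(A) = (b² + c² − a²)/(2bc) = (219.04 + 400 − 70.56)/(2·14.8·20.0) = 548.48/592 ≈ 0.926486  ⇒  A ≈ 22.1064°
cos(B) = (a² + c² − b²)/(2ac) = (70.56 + 400 − 219.04)/(2·8.4·20.0) = 251.52/336 ≈ 0.748571  ⇒  B ≈ 41.5332°
cos(C) = (a² + b² − c²)/(2ab) = (70.56 + 219.04 − 400)/(2·8.4·14.8) = -110.4/248.64 ≈ -0.444015  ⇒  C ≈ 116.36°
Check: A + B + C ≈ 180°

A = 22.11°, B = 41.53°, C = 116.4°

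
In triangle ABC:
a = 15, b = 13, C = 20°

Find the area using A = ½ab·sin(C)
A = ½·a·b·sin(C) = ½·15·13·sin(20°)
sin(20°) ≈ 0.34202
A ≈ ½·195·0.34202 = 97.5·0.34202 ≈ 33.347

Area = 33.35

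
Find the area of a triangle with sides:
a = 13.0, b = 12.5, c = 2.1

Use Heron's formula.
s = (13.0 + 12.5 + 2.1)/2 = 27.6/2 = 13.8
s − a = 0.8, s − b = 1.3, s − c = 11.7
s(s−a)(s−b)(s−c) = 13.8·0.8·1.3·11.7 ≈ 167.918
Area = √167.918 ≈ 12.9583

Area = 12.96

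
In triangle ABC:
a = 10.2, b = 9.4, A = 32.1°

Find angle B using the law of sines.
a/sin(A) = b/sin(B)  ⇒  sin(B) = b·sin(A)/a = 9.4·sin(32.1°)/10.2
sin(32.1°) ≈ 0.531399
sin(B) ≈ 9.4·0.531399/10.2 ≈ 4.99515/10.2 ≈ 0.48972
B = arcsin(0.48972) ≈ 29.3222°
(Since b ≤ a we need B ≤ A, so the obtuse alternative 180° − 29.3222° ≈ 150.678° is rejected.)

B = 29.32°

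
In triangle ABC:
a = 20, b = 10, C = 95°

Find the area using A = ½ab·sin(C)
A = ½·a·b·sin(C) = ½·20·10·sin(95°)
sin(95°) ≈ 0.996195
A ≈ ½·200·0.996195 = 100·0.996195 ≈ 99.6195

Area = 99.62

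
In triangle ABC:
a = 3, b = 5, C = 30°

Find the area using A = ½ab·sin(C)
A = ½·a·b·sin(C) = ½·3·5·sin(30°)
sin(30°) ≈ 0.5
A ≈ ½·15·0.5 = 7.5·0.5 ≈ 3.75

Area = 3.75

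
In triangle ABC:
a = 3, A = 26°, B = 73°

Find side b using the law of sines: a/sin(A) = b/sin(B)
a/sin(A) = b/sin(B)  ⇒  b = a·sin(B)/sin(A) = 3·sin(73°)/sin(26°)
sin(73°) ≈ 0.956305, sin(26°) ≈ 0.438371
b ≈ 3·0.956305/0.438371 ≈ 2.86891/0.438371 ≈ 6.54449

b = 6.544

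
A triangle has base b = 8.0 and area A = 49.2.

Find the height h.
A = ½·b·h  ⇒  h = 2A/b = 2·49.2/8.0 = 98.4/8.0 ≈ 12.3

h = 12.3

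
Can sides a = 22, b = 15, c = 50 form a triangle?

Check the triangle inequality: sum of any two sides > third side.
a + b vs c: 22 + 15 = 37 ≤ 50  ✗
a + c vs b: 22 + 50 = 72 > 15  ✓
b + c vs a: 15 + 50 = 65 > 22  ✓

No: 22 + 15 = 37 is not > 50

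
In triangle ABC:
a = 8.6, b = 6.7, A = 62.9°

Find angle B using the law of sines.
a/sin(A) = b/sin(B)  ⇒  sin(B) = b·sin(A)/a = 6.7·sin(62.9°)/8.6
sin(62.9°) ≈ 0.890213
sin(B) ≈ 6.7·0.890213/8.6 ≈ 5.96443/8.6 ≈ 0.693538
B = arcsin(0.693538) ≈ 43.9108°
(Since b ≤ a we need B ≤ A, so the obtuse alternative 180° − 43.9108° ≈ 136.089° is rejected.)

B = 43.91°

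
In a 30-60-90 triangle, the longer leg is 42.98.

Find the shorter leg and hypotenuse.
In a 30-60-90 triangle the sides are in ratio 1 : √3 : 2, so short leg = long leg/√3 and hypotenuse = 2·(short leg).
Short leg = 42.98/√3 ≈ 42.98/1.73205 ≈ 24.8145
Hypotenuse = 2·24.8145 ≈ 49.629

Short leg = 24.81, Hypotenuse = 49.63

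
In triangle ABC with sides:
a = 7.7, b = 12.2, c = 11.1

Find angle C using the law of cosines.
c² = a² + b² − 2ab·cos(C)  ⇒  cos(C) = (a² + b² − c²)/(2ab)
cos(C) = (7.7² + 12.2² − 11.1²)/(2·7.7·12.2) = (59.29 + 148.84 − 123.21)/187.88 = 84.92/187.88 ≈ 0.451991
C = arccos(0.451991) ≈ 63.1285°

C = 63.13°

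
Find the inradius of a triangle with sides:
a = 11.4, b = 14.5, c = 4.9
r = Area/s where s is the semi-perimeter.
s = (11.4 + 14.5 + 4.9)/2 = 30.8/2 = 15.4
Area = √(s(s−a)(s−b)(s−c)) = √(15.4·4·0.9·10.5) ≈ √582.12 ≈ 24.1272
r ≈ 24.1272/15.4 ≈ 1.5667

r = 1.567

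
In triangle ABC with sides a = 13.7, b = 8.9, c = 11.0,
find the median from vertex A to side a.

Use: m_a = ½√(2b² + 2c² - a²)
m_a = ½√(2·8.9² + 2·11.0² − 13.7²) = ½√(2·79.21 + 2·121 − 187.69) = ½√(158.42 + 242 − 187.69) = ½√212.73
√212.73 ≈ 14.5853, so m_a ≈ 7.29263

m_a = 7.293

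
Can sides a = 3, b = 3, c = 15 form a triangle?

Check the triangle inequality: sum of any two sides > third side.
a + b vs c: 3 + 3 = 6 ≤ 15  ✗
a + c vs b: 3 + 15 = 18 > 3  ✓
b + c vs a: 3 + 15 = 18 > 3  ✓

No: 3 + 3 = 6 is not > 15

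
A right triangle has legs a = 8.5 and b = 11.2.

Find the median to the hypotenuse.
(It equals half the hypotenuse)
Hypotenuse c = √(a² + b²) = √(72.25 + 125.44) = √197.69 ≈ 14.0602
Median to hypotenuse = c/2 ≈ 14.0602/2 ≈ 7.03011

Median = 7.03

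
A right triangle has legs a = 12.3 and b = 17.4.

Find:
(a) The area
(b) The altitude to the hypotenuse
(a) The legs are perpendicular, so Area = ½·a·b = ½·12.3·17.4 = ½·214.02 = 107.01
(b) Hypotenuse c = √(a² + b²) = √(151.29 + 302.76) = √454.05 ≈ 21.3084
    Area = ½·c·h_c  ⇒  h_c = 2·Area/c = 214.02/21.3084 ≈ 10.0439

Area = 107.01, h_c = 10.04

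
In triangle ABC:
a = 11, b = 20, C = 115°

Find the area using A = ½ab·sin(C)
A = ½·a·b·sin(C) = ½·11·20·sin(115°)
sin(115°) ≈ 0.906308
A ≈ ½·220·0.906308 = 110·0.906308 ≈ 99.6939

Area = 99.69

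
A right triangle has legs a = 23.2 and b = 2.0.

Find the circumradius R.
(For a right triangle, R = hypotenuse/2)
Hypotenuse c = √(a² + b²) = √(538.24 + 4) = √542.24 ≈ 23.286
R = c/2 ≈ 23.286/2 ≈ 11.643

R = 11.64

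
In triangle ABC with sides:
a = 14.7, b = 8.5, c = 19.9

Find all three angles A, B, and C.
Law of cosines for each angle (a² = 216.09, b² = 72.25, c² = 396.01):
cos(A) = (b² + c² − a²)/(2bc) = (72.25 + 396.01 − 216.09)/(2·8.5·19.9) = 252.17/338.3 ≈ 0.745403  ⇒  A ≈ 41.8062°
cos(B) = (a² + c² − b²)/(2ac) = (216.09 + 396.01 − 72.25)/(2·14.7·19.9) = 539.85/585.06 ≈ 0.922726  ⇒  B ≈ 22.6721°
cos(C) = (a² + b² − c²)/(2ab) = (216.09 + 72.25 − 396.01)/(2·14.7·8.5) = -107.67/249.9 ≈ -0.430852  ⇒  C ≈ 115.522°
Check: A + B + C ≈ 180°

A = 41.81°, B = 22.67°, C = 115.5°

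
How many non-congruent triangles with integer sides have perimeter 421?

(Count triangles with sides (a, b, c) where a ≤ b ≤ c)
Let a ≤ b ≤ c with a + b + c = 421. The only binding inequality is a + b > c, i.e. 421 − c > c, so c < 421/2; and c ≥ 421/3 since c is the largest side.
So 141 ≤ c ≤ 210. For each c, b runs from ⌈(421 − c)/2⌉ up to c (then a = 421 − b − c satisfies 1 ≤ a ≤ b automatically), giving c − ⌈(421 − c)/2⌉ + 1 choices.
Summing over c: 2 + 3 + 5 + 6 + … + 104 + 105  (70 terms, c = 141, …, 210) = 3745
Check (closed form: nearest integer to p²/48 for even p, (p+3)²/48 for odd p): (421+3)²/48 = 424²/48 = 179776/48 ≈ 3745.33 → 3745

3745 triangles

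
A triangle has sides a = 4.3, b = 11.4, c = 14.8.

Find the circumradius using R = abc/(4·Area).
First find the area with Heron's formula.
s = (4.3 + 11.4 + 14.8)/2 = 15.25
Area = √(s(s−a)(s−b)(s−c)) = √(15.25·10.95·3.85·0.45) ≈ √289.306 ≈ 17.009
abc = 4.3·11.4·14.8 = 725.496
R = abc/(4·Area) ≈ 725.496/(4·17.009) = 725.496/68.036 ≈ 10.6634

R = 10.66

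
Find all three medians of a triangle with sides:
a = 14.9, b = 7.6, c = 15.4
Median formula: m_a = ½√(2b² + 2c² − a²) (and cyclically). a² = 222.01, b² = 57.76, c² = 237.16.
m_a = ½√(2·57.76 + 2·237.16 − 222.01) = ½√367.83 ≈ ½·19.1789 ≈ 9.58945
m_b = ½√(2·222.01 + 2·237.16 − 57.76) = ½√860.58 ≈ ½·29.3356 ≈ 14.6678
m_c = ½√(2·222.01 + 2·57.76 − 237.16) = ½√322.38 ≈ ½·17.9549 ≈ 8.97747

m_a = 9.589, m_b = 14.67, m_c = 8.977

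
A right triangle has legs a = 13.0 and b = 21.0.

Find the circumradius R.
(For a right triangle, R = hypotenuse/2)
Hypotenuse c = √(a² + b²) = √(169 + 441) = √610 ≈ 24.6982
R = c/2 ≈ 24.6982/2 ≈ 12.3491

R = 12.35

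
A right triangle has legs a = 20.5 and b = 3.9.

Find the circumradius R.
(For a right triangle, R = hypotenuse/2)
Hypotenuse c = √(a² + b²) = √(420.25 + 15.21) = √435.46 ≈ 20.8677
R = c/2 ≈ 20.8677/2 ≈ 10.4338

R = 10.43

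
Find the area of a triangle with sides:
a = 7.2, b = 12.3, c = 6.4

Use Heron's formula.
s = (7.2 + 12.3 + 6.4)/2 = 25.9/2 = 12.95
s − a = 5.75, s − b = 0.65, s − c = 6.55
s(s−a)(s−b)(s−c) = 12.95·5.75·0.65·6.55 ≈ 317.024
Area = √317.024 ≈ 17.8052

Area = 17.81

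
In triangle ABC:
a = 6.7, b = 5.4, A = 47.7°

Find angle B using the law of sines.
a/sin(A) = b/sin(B)  ⇒  sin(B) = b·sin(A)/a = 5.4·sin(47.7°)/6.7
sin(47.7°) ≈ 0.739631
sin(B) ≈ 5.4·0.739631/6.7 ≈ 3.99401/6.7 ≈ 0.596121
B = arcsin(0.596121) ≈ 36.5926°
(Since b ≤ a we need B ≤ A, so the obtuse alternative 180° − 36.5926° ≈ 143.407° is rejected.)

B = 36.59°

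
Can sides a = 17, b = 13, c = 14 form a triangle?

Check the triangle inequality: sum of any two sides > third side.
a + b vs c: 17 + 13 = 30 > 14  ✓
a + c vs b: 17 + 14 = 31 > 13  ✓
b + c vs a: 13 + 14 = 27 > 17  ✓

Yes, triangle inequality satisfied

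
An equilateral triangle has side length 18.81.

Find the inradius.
r = Area/s with s the semi-perimeter.
Area = (√3/4)·18.81² = (√3/4)·353.8161 ≈ 0.433013·353.8161 ≈ 153.207
s = 3·18.81/2 = 28.215
r ≈ 153.207/28.215 ≈ 5.42998
(Equivalently r = side/(2√3) = 18.81/3.4641 ≈ 5.42998.)

r = 5.43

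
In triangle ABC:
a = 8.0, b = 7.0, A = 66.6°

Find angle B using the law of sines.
a/sin(A) = b/sin(B)  ⇒  sin(B) = b·sin(A)/a = 7.0·sin(66.6°)/8.0
sin(66.6°) ≈ 0.917755
sin(B) ≈ 7.0·0.917755/8.0 ≈ 6.42428/8.0 ≈ 0.803035
B = arcsin(0.803035) ≈ 53.4209°
(Since b ≤ a we need B ≤ A, so the obtuse alternative 180° − 53.4209° ≈ 126.579° is rejected.)

B = 53.42°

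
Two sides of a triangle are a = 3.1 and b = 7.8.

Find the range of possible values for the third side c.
Triangle inequality: |a − b| < c < a + b
|a − b| = |3.1 − 7.8| = 4.7
a + b = 3.1 + 7.8 = 10.9

4.7 < c < 10.9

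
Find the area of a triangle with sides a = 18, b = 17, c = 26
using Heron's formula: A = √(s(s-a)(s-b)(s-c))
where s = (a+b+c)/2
s = (18 + 17 + 26)/2 = 61/2 = 30.5
s − a = 12.5, s − b = 13.5, s − c = 4.5
s(s−a)(s−b)(s−c) = 30.5·12.5·13.5·4.5 = 23160.9375
Area = √23160.9375 ≈ 152.187

s = 30.5, Area = 152.2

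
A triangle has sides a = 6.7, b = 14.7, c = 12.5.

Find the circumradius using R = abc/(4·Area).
First find the area with Heron's formula.
s = (6.7 + 14.7 + 12.5)/2 = 16.95
Area = √(s(s−a)(s−b)(s−c)) = √(16.95·10.25·2.25·4.45) ≈ √1739.55 ≈ 41.7079
abc = 6.7·14.7·12.5 = 1231.125
R = abc/(4·Area) ≈ 1231.125/(4·41.7079) = 1231.125/166.831 ≈ 7.37945

R = 7.379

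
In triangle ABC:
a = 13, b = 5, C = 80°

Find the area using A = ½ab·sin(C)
A = ½·a·b·sin(C) = ½·13·5·sin(80°)
sin(80°) ≈ 0.984808
A ≈ ½·65·0.984808 = 32.5·0.984808 ≈ 32.0063

Area = 32.01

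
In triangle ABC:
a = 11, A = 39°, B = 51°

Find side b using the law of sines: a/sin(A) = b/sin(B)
a/sin(A) = b/sin(B)  ⇒  b = a·sin(B)/sin(A) = 11·sin(51°)/sin(39°)
sin(51°) ≈ 0.777146, sin(39°) ≈ 0.62932
b ≈ 11·0.777146/0.62932 ≈ 8.54861/0.62932 ≈ 13.5839

b = 13.58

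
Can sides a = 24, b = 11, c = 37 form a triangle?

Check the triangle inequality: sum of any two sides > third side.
a + b vs c: 24 + 11 = 35 ≤ 37  ✗
a + c vs b: 24 + 37 = 61 > 11  ✓
b + c vs a: 11 + 37 = 48 > 24  ✓

No: 24 + 11 = 35 is not > 37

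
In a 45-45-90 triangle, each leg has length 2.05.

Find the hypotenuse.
In a 45-45-90 triangle the sides are in ratio 1 : 1 : √2, so hypotenuse = leg·√2.
Hypotenuse = 2.05·√2 ≈ 2.05·1.41421 ≈ 2.89914

Hypotenuse = 2.05√2 = 2.899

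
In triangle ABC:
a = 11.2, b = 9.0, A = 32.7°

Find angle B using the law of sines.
a/sin(A) = b/sin(B)  ⇒  sin(B) = b·sin(A)/a = 9.0·sin(32.7°)/11.2
sin(32.7°) ≈ 0.54024
sin(B) ≈ 9.0·0.54024/11.2 ≈ 4.86216/11.2 ≈ 0.434122
B = arcsin(0.434122) ≈ 25.7294°
(Since b ≤ a we need B ≤ A, so the obtuse alternative 180° − 25.7294° ≈ 154.271° is rejected.)

B = 25.73°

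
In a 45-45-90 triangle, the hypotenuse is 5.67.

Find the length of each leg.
In a 45-45-90 triangle hypotenuse = leg·√2, so leg = hypotenuse/√2.
Leg = 5.67/√2 ≈ 5.67/1.41421 ≈ 4.0093

Each leg = 4.009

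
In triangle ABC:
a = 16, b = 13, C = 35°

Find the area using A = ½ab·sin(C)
A = ½·a·b·sin(C) = ½·16·13·sin(35°)
sin(35°) ≈ 0.573576
A ≈ ½·208·0.573576 = 104·0.573576 ≈ 59.6519

Area = 59.65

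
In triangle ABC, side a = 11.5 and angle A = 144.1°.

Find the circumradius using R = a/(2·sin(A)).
R = a/(2·sin(A)) = 11.5/(2·sin(144.1°))
sin(144.1°) ≈ 0.586372
R ≈ 11.5/(2·0.586372) = 11.5/1.17274 ≈ 9.80606

R = 9.806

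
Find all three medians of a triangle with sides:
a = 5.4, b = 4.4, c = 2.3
Median formula: m_a = ½√(2b² + 2c² − a²) (and cyclically). a² = 29.16, b² = 19.36, c² = 5.29.
m_a = ½√(2·19.36 + 2·5.29 − 29.16) = ½√20.14 ≈ ½·4.48776 ≈ 2.24388
m_b = ½√(2·29.16 + 2·5.29 − 19.36) = ½√49.54 ≈ ½·7.03847 ≈ 3.51923
m_c = ½√(2·29.16 + 2·19.36 − 5.29) = ½√91.75 ≈ ½·9.57862 ≈ 4.78931

m_a = 2.244, m_b = 3.519, m_c = 4.789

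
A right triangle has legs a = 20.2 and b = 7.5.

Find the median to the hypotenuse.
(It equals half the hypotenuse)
Hypotenuse c = √(a² + b²) = √(408.04 + 56.25) = √464.29 ≈ 21.5474
Median to hypotenuse = c/2 ≈ 21.5474/2 ≈ 10.7737

Median = 10.77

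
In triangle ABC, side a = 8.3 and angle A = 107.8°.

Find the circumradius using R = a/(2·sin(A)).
R = a/(2·sin(A)) = 8.3/(2·sin(107.8°))
sin(107.8°) ≈ 0.952129
R ≈ 8.3/(2·0.952129) = 8.3/1.90426 ≈ 4.35865

R = 4.359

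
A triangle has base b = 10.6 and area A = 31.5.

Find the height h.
A = ½·b·h  ⇒  h = 2A/b = 2·31.5/10.6 = 63/10.6 ≈ 5.9434

h = 5.943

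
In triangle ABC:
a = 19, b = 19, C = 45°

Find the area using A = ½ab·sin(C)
A = ½·a·b·sin(C) = ½·19·19·sin(45°)
sin(45°) ≈ 0.707107
A ≈ ½·361·0.707107 = 180.5·0.707107 ≈ 127.633

Area = 127.6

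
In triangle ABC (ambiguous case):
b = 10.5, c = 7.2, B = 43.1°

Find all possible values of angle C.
b/sin(B) = c/sin(C)  ⇒  sin(C) = c·sin(B)/b = 7.2·sin(43.1°)/10.5
sin(43.1°) ≈ 0.683274
sin(C) ≈ 7.2·0.683274/10.5 ≈ 4.91957/10.5 ≈ 0.468531
Candidate 1: C₁ = arcsin(0.468531) ≈ 27.939°  →  A = 180° − 43.1° − 27.939° ≈ 108.961° > 0, valid
Candidate 2: C₂ = 180° − C₁ ≈ 152.061°  →  A = 180° − 43.1° − 152.061° ≈ -15.161° ≤ 0, not a valid triangle

C = 27.94° (one solution)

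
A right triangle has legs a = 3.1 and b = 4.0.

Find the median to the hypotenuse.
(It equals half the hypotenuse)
Hypotenuse c = √(a² + b²) = √(9.61 + 16) = √25.61 ≈ 5.06063
Median to hypotenuse = c/2 ≈ 5.06063/2 ≈ 2.53032

Median = 2.53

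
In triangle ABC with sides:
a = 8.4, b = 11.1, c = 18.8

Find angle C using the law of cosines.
c² = a² + b² − 2ab·cos(C)  ⇒  cos(C) = (a² + b² − c²)/(2ab)
cos(C) = (8.4² + 11.1² − 18.8²)/(2·8.4·11.1) = (70.56 + 123.21 − 353.44)/186.48 = -159.67/186.48 ≈ -0.856231
C = arccos(-0.856231) ≈ 148.896°

C = 148.9°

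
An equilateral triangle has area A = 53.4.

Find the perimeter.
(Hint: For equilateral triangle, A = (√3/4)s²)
A = (√3/4)s²  ⇒  s² = 4A/√3 = 4·53.4/√3 = 213.6/1.73205 ≈ 123.322
s ≈ √123.322 ≈ 11.105
Perimeter = 3s ≈ 3·11.105 ≈ 33.3151

Perimeter = 33.32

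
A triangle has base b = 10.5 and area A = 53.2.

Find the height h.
A = ½·b·h  ⇒  h = 2A/b = 2·53.2/10.5 = 106.4/10.5 ≈ 10.1333

h = 10.13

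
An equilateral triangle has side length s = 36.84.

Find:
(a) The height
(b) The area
(a) The height splits the triangle into two 30-60-90 halves: h = s·√3/2 = 36.84·1.73205/2 ≈ 63.8088/2 ≈ 31.9044
(b) Area = (√3/4)·s² = (√3/4)·36.84² = (√3/4)·1357.1856 ≈ 0.433013·1357.1856 ≈ 587.679

Height = 31.9, Area = 587.7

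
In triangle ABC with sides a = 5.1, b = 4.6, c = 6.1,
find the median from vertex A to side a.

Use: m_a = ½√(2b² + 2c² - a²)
m_a = ½√(2·4.6² + 2·6.1² − 5.1²) = ½√(2·21.16 + 2·37.21 − 26.01) = ½√(42.32 + 74.42 − 26.01) = ½√90.73
√90.73 ≈ 9.52523, so m_a ≈ 4.76261

m_a = 4.763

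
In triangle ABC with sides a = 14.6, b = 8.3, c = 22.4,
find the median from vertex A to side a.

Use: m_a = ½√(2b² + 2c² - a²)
m_a = ½√(2·8.3² + 2·22.4² − 14.6²) = ½√(2·68.89 + 2·501.76 − 213.16) = ½√(137.78 + 1003.52 − 213.16) = ½√928.14
√928.14 ≈ 30.4654, so m_a ≈ 15.2327

m_a = 15.23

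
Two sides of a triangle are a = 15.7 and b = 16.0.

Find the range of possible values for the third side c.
Triangle inequality: |a − b| < c < a + b
|a − b| = |15.7 − 16.0| = 0.3
a + b = 15.7 + 16.0 = 31.7

0.3 < c < 31.7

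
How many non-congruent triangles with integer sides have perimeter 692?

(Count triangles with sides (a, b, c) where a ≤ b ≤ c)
Let a ≤ b ≤ c with a + b + c = 692. The only binding inequality is a + b > c, i.e. 692 − c > c, so c < 692/2; and c ≥ 692/3 since c is the largest side.
So 231 ≤ c ≤ 345. For each c, b runs from ⌈(692 − c)/2⌉ up to c (then a = 692 − b − c satisfies 1 ≤ a ≤ b automatically), giving c − ⌈(692 − c)/2⌉ + 1 choices.
Summing over c: 1 + 3 + 4 + 6 + … + 171 + 172  (115 terms, c = 231, …, 345) = 9976
Check (closed form: nearest integer to p²/48 for even p, (p+3)²/48 for odd p): 692²/48 = 478864/48 ≈ 9976.33 → 9976

9976 triangles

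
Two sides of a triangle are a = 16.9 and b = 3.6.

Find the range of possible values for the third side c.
Triangle inequality: |a − b| < c < a + b
|a − b| = |16.9 − 3.6| = 13.3
a + b = 16.9 + 3.6 = 20.5

13.3 < c < 20.5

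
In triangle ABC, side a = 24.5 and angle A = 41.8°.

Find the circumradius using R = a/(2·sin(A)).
R = a/(2·sin(A)) = 24.5/(2·sin(41.8°))
sin(41.8°) ≈ 0.666532
R ≈ 24.5/(2·0.666532) = 24.5/1.33306 ≈ 18.3787

R = 18.38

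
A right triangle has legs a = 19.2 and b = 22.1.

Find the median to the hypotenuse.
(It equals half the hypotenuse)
Hypotenuse c = √(a² + b²) = √(368.64 + 488.41) = √857.05 ≈ 29.2754
Median to hypotenuse = c/2 ≈ 29.2754/2 ≈ 14.6377

Median = 14.64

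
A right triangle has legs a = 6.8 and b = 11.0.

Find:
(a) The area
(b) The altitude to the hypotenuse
(a) The legs are perpendicular, so Area = ½·a·b = ½·6.8·11.0 = ½·74.8 = 37.4
(b) Hypotenuse c = √(a² + b²) = √(46.24 + 121) = √167.24 ≈ 12.9321
    Area = ½·c·h_c  ⇒  h_c = 2·Area/c = 74.8/12.9321 ≈ 5.78404

Area = 37.4, h_c = 5.784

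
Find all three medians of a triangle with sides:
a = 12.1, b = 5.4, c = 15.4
Median formula: m_a = ½√(2b² + 2c² − a²) (and cyclically). a² = 146.41, b² = 29.16, c² = 237.16.
m_a = ½√(2·29.16 + 2·237.16 − 146.41) = ½√386.23 ≈ ½·19.6527 ≈ 9.82637
m_b = ½√(2·146.41 + 2·237.16 − 29.16) = ½√737.98 ≈ ½·27.1658 ≈ 13.5829
m_c = ½√(2·146.41 + 2·29.16 − 237.16) = ½√113.98 ≈ ½·10.6761 ≈ 5.33807

m_a = 9.826, m_b = 13.58, m_c = 5.338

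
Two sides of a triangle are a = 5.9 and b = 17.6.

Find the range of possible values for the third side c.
Triangle inequality: |a − b| < c < a + b
|a − b| = |5.9 − 17.6| = 11.7
a + b = 5.9 + 17.6 = 23.5

11.7 < c < 23.5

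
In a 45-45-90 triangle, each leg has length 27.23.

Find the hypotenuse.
In a 45-45-90 triangle the sides are in ratio 1 : 1 : √2, so hypotenuse = leg·√2.
Hypotenuse = 27.23·√2 ≈ 27.23·1.41421 ≈ 38.509

Hypotenuse = 27.23√2 = 38.51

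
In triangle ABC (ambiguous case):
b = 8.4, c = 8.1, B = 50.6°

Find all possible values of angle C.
b/sin(B) = c/sin(C)  ⇒  sin(C) = c·sin(B)/b = 8.1·sin(50.6°)/8.4
sin(50.6°) ≈ 0.772734
sin(C) ≈ 8.1·0.772734/8.4 ≈ 6.25914/8.4 ≈ 0.745136
Candidate 1: C₁ = arcsin(0.745136) ≈ 48.1708°  →  A = 180° − 50.6° − 48.1708° ≈ 81.2292° > 0, valid
Candidate 2: C₂ = 180° − C₁ ≈ 131.829°  →  A = 180° − 50.6° − 131.829° ≈ -2.4292° ≤ 0, not a valid triangle

C = 48.17° (one solution)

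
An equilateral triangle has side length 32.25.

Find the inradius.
r = Area/s with s the semi-perimeter.
Area = (√3/4)·32.25² = (√3/4)·1040.0625 ≈ 0.433013·1040.0625 ≈ 450.36
s = 3·32.25/2 = 48.375
r ≈ 450.36/48.375 ≈ 9.30977
(Equivalently r = side/(2√3) = 32.25/3.4641 ≈ 9.30977.)

r = 9.31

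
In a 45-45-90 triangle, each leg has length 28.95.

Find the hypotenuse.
In a 45-45-90 triangle the sides are in ratio 1 : 1 : √2, so hypotenuse = leg·√2.
Hypotenuse = 28.95·√2 ≈ 28.95·1.41421 ≈ 40.9415

Hypotenuse = 28.95√2 = 40.94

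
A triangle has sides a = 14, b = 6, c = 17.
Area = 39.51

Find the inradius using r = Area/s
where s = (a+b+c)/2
s = (14 + 6 + 17)/2 = 37/2 = 18.5
r = Area/s = 39.51/18.5 ≈ 2.13568

r = 2.136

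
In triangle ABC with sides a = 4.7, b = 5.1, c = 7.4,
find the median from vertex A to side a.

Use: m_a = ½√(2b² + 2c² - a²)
m_a = ½√(2·5.1² + 2·7.4² − 4.7²) = ½√(2·26.01 + 2·54.76 − 22.09) = ½√(52.02 + 109.52 − 22.09) = ½√139.45
√139.45 ≈ 11.8089, so m_a ≈ 5.90445

m_a = 5.904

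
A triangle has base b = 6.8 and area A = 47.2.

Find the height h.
A = ½·b·h  ⇒  h = 2A/b = 2·47.2/6.8 = 94.4/6.8 ≈ 13.8824

h = 13.88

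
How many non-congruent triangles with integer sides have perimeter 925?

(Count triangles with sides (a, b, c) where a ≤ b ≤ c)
Let a ≤ b ≤ c with a + b + c = 925. The only binding inequality is a + b > c, i.e. 925 − c > c, so c < 925/2; and c ≥ 925/3 since c is the largest side.
So 309 ≤ c ≤ 462. For each c, b runs from ⌈(925 − c)/2⌉ up to c (then a = 925 − b − c satisfies 1 ≤ a ≤ b automatically), giving c − ⌈(925 − c)/2⌉ + 1 choices.
Summing over c: 2 + 3 + 5 + 6 + … + 230 + 231  (154 terms, c = 309, …, 462) = 17941
Check (closed form: nearest integer to p²/48 for even p, (p+3)²/48 for odd p): (925+3)²/48 = 928²/48 = 861184/48 ≈ 17941.33 → 17941

17941 triangles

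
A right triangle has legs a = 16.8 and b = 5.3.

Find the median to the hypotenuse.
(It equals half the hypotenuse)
Hypotenuse c = √(a² + b²) = √(282.24 + 28.09) = √310.33 ≈ 17.6162
Median to hypotenuse = c/2 ≈ 17.6162/2 ≈ 8.80809

Median = 8.808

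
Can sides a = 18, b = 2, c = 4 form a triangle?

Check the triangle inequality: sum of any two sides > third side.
a + b vs c: 18 + 2 = 20 > 4  ✓
a + c vs b: 18 + 4 = 22 > 2  ✓
b + c vs a: 2 + 4 = 6 ≤ 18  ✗

No: 2 + 4 = 6 is not > 18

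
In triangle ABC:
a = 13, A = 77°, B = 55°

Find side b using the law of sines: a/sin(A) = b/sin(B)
a/sin(A) = b/sin(B)  ⇒  b = a·sin(B)/sin(A) = 13·sin(55°)/sin(77°)
sin(55°) ≈ 0.819152, sin(77°) ≈ 0.97437
b ≈ 13·0.819152/0.97437 ≈ 10.649/0.97437 ≈ 10.9291

b = 10.93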